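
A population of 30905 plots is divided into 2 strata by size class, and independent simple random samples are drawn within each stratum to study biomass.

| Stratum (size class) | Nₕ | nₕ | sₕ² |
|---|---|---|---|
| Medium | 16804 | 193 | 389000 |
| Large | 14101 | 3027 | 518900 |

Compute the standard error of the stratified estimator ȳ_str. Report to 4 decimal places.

24.8408

Var(ȳ_str) = Σₕ Wₕ²(1 − fₕ)sₕ²/nₕ with Wₕ = Nₕ/N, N = 30905.
Medium: Wₕ = 0.54373079; term = 0.54373079²·(1 − 0.01148536)·389000/193 = 589.03791.
Large: Wₕ = 0.45626921; term = 0.45626921²·(1 − 0.21466563)·518900/3027 = 28.026456.
Sum = 617.06437.
SE = √(617.06437) = 24.8408.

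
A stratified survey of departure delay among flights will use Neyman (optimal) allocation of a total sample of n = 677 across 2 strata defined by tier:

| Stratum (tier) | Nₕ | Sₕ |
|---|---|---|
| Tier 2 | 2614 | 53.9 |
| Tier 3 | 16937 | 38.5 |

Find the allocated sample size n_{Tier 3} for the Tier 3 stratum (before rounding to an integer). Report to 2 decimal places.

Neyman allocation: nₕ = n·NₕSₕ / Σⱼ NⱼSⱼ.
Σ NⱼSⱼ = 2614·53.9 + 16937·38.5 = 792969.1.
n_{Tier 3} = 677·16937·38.5 / 792969.1 = 556.71.

556.71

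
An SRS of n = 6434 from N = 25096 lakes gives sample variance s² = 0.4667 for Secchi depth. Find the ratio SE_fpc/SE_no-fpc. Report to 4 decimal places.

0.8623

f = n/N = 6434/25096 = 0.25637552.
SE_no-fpc = √(s²/n) = 0.0085168377; SE_fpc = √((1−f)s²/n) = 0.0073443812.
Ratio = √(1−f) = 0.86233664.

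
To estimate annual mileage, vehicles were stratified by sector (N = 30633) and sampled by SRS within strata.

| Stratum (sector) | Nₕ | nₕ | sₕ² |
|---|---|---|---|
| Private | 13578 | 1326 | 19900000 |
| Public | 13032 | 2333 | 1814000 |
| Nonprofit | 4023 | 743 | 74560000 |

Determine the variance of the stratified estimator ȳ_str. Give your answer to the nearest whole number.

4187

Var(ȳ_str) = Σₕ Wₕ²(1 − fₕ)sₕ²/nₕ with Wₕ = Nₕ/N, N = 30633.
Private: Wₕ = 0.44324748; term = 0.44324748²·(1 − 0.09765798)·19900000/1326 = 2660.5614.
Public: Wₕ = 0.42542356; term = 0.42542356²·(1 − 0.17902087)·1814000/2333 = 115.53079.
Nonprofit: Wₕ = 0.13132896; term = 0.13132896²·(1 − 0.18468804)·74560000/743 = 1411.1133.
Sum = 4187.2055.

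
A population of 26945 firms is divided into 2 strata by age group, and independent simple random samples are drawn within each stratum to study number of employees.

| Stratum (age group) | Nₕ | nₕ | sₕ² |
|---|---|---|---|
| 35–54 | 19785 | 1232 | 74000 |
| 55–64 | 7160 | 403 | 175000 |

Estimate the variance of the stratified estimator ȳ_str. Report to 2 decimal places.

Var(ȳ_str) = Σₕ Wₕ²(1 − fₕ)sₕ²/nₕ with Wₕ = Nₕ/N, N = 26945.
35–54: Wₕ = 0.73427352; term = 0.73427352²·(1 − 0.06226940)·74000/1232 = 30.367905.
55–64: Wₕ = 0.26572648; term = 0.26572648²·(1 − 0.05628492)·175000/403 = 28.936338.
Sum = 59.304243.

59.30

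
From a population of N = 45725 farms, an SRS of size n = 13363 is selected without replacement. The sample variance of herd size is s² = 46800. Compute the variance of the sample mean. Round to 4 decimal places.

Under SRS without replacement, Var(ȳ) = (1 − f)·s²/n with f = n/N = 13363/45725 = 0.29224713.
Var(ȳ) = (1 − 0.29224713)·46800/13363 = 0.70775287·3.5022076 = 2.4786975.

2.4787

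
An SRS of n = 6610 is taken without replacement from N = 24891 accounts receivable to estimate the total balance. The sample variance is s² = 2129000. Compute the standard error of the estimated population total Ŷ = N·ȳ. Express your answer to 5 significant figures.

Var(Ŷ) = N²·Var(ȳ) = N²·(1 − n/N)·s²/n.
f = 6610/24891 = 0.26555783; Var(ȳ) = 0.73444217·2129000/6610 = 236.55482.
Var(Ŷ) = 24891² · 236.55482 = 1.4656035 × 10^11.
SE(Ŷ) = √(1.4656035 × 10^11) = 382830.

382830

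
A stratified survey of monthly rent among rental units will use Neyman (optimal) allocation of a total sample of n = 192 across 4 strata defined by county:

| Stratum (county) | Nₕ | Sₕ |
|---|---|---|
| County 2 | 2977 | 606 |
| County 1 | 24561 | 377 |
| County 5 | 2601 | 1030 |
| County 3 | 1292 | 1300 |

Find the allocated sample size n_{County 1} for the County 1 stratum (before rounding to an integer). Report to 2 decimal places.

115.28

Neyman allocation: nₕ = n·NₕSₕ / Σⱼ NⱼSⱼ.
Σ NⱼSⱼ = 2977·606 + 24561·377 + 2601·1030 + 1292·1300 = 1.5422189 × 10^7.
n_{County 1} = 192·24561·377 / (1.5422189 × 10^7) = 115.28.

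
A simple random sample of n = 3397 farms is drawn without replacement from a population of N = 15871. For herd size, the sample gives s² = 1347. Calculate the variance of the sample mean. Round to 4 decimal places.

0.3117

Under SRS without replacement, Var(ȳ) = (1 − f)·s²/n with f = n/N = 3397/15871 = 0.21403818.
Var(ȳ) = (1 − 0.21403818)·1347/3397 = 0.78596182·0.39652635 = 0.31165457.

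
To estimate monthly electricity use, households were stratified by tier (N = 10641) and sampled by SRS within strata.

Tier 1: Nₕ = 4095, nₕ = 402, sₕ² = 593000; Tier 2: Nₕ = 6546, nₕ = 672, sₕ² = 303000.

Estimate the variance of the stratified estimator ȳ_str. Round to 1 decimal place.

350.1

Var(ȳ_str) = Σₕ Wₕ²(1 − fₕ)sₕ²/nₕ with Wₕ = Nₕ/N, N = 10641.
Tier 1: Wₕ = 0.38483225; term = 0.38483225²·(1 − 0.09816850)·593000/402 = 197.01395.
Tier 2: Wₕ = 0.61516775; term = 0.61516775²·(1 − 0.10265811)·303000/672 = 153.11524.
Sum = 350.12919.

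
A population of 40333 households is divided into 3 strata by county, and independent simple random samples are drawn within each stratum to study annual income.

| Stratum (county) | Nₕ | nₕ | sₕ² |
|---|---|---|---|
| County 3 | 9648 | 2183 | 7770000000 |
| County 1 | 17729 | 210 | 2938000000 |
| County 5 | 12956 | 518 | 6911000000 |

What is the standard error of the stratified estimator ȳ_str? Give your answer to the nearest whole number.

2037

Var(ȳ_str) = Σₕ Wₕ²(1 − fₕ)sₕ²/nₕ with Wₕ = Nₕ/N, N = 40333.
County 3: Wₕ = 0.23920859; term = 0.23920859²·(1 − 0.22626451)·7770000000/2183 = 157584.44.
County 1: Wₕ = 0.43956562; term = 0.43956562²·(1 − 0.01184500)·2938000000/210 = 2.6711913 × 10^6.
County 5: Wₕ = 0.32122580; term = 0.32122580²·(1 − 0.03998148)·6911000000/518 = 1.3216351 × 10^6.
Sum = 4.1504108 × 10^6.
SE = √(4.1504108 × 10^6) = 2037.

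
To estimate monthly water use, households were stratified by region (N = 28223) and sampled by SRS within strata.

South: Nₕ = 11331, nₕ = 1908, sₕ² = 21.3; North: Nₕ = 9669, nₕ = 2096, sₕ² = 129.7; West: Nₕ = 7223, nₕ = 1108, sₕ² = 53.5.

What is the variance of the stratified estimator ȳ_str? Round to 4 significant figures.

Var(ȳ_str) = Σₕ Wₕ²(1 − fₕ)sₕ²/nₕ with Wₕ = Nₕ/N, N = 28223.
South: Wₕ = 0.40148106; term = 0.40148106²·(1 − 0.16838761)·21.3/1908 = 0.0014964159.
North: Wₕ = 0.34259292; term = 0.34259292²·(1 − 0.21677526)·129.7/2096 = 0.0056884227.
West: Wₕ = 0.25592602; term = 0.25592602²·(1 − 0.15339886)·53.5/1108 = 0.0026774523.
Sum = 0.0098622909.

0.009862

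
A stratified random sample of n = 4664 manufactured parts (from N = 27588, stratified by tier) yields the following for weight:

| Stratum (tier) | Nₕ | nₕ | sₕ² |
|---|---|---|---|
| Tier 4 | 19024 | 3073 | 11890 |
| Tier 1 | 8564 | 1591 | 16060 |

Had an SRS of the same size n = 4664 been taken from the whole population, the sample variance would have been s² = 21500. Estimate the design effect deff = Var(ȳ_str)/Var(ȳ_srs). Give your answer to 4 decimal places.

Var(ȳ_str) = Σ Wₕ²(1−fₕ)sₕ²/nₕ with Wₕ = Nₕ/27588:
  Tier 4: (19024/27588)²·(1−3073/19024)·11890/3073 = 1.5426543
  Tier 1: (8564/27588)²·(1−1591/8564)·16060/1591 = 0.79201107
  → Var(ȳ_str) = 2.3346654.
Var(ȳ_srs) = (1 − 4664/27588)·21500/4664 = 3.8304527.
deff = 2.3346654 / 3.8304527 = 0.6095.

0.6095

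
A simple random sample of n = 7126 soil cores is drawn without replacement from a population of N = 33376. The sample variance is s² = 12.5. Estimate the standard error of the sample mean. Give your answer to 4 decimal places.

Under SRS without replacement, Var(ȳ) = (1 − f)·s²/n with f = n/N = 7126/33376 = 0.21350671.
Var(ȳ) = (1 − 0.21350671)·12.5/7126 = 0.78649329·0.0017541398 = 0.0013796192.
SE(ȳ) = √(0.0013796192) = 0.0371.

0.0371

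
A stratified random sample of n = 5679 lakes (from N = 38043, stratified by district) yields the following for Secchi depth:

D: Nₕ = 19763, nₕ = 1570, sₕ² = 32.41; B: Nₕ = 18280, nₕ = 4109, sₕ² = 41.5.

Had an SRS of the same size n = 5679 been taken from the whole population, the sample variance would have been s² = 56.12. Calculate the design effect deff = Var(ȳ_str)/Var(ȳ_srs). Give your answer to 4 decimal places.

0.8251

Var(ȳ_str) = Σ Wₕ²(1−fₕ)sₕ²/nₕ with Wₕ = Nₕ/38043:
  D: (19763/38043)²·(1−1570/19763)·32.41/1570 = 0.005128461
  B: (18280/38043)²·(1−4109/18280)·41.5/4109 = 0.0018077532
  → Var(ȳ_str) = 0.0069362142.
Var(ȳ_srs) = (1 − 5679/38043)·56.12/5679 = 0.0084068487.
deff = 0.0069362142 / 0.0084068487 = 0.8251.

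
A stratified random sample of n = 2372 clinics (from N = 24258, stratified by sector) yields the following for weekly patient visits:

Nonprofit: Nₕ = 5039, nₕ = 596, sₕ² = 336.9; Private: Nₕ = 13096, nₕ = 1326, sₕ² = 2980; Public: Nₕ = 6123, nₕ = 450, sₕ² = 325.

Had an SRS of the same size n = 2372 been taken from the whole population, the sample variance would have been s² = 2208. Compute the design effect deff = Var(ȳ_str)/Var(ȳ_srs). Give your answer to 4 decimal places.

Var(ȳ_str) = Σ Wₕ²(1−fₕ)sₕ²/nₕ with Wₕ = Nₕ/24258:
  Nonprofit: (5039/24258)²·(1−596/5039)·336.9/596 = 0.021506287
  Private: (13096/24258)²·(1−1326/13096)·2980/1326 = 0.58867811
  Public: (6123/24258)²·(1−450/6123)·325/450 = 0.042632216
  → Var(ȳ_str) = 0.65281661.
Var(ȳ_srs) = (1 − 2372/24258)·2208/2372 = 0.83983852.
deff = 0.65281661 / 0.83983852 = 0.7773.

0.7773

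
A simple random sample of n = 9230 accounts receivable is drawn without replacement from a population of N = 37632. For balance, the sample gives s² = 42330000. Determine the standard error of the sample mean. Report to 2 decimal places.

Under SRS without replacement, Var(ȳ) = (1 − f)·s²/n with f = n/N = 9230/37632 = 0.24526998.
Var(ȳ) = (1 − 0.24526998)·42330000/9230 = 0.75473002·4586.1322 = 3461.2916.
SE(ȳ) = √(3461.2916) = 58.83.

58.83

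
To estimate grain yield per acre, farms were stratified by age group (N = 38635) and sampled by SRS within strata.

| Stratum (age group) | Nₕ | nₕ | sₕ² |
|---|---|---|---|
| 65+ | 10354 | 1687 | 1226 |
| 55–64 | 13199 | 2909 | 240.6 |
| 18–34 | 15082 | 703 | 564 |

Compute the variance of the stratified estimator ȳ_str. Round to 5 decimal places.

Var(ȳ_str) = Σₕ Wₕ²(1 − fₕ)sₕ²/nₕ with Wₕ = Nₕ/N, N = 38635.
65+: Wₕ = 0.26799534; term = 0.26799534²·(1 − 0.16293220)·1226/1687 = 0.043690852.
55–64: Wₕ = 0.34163323; term = 0.34163323²·(1 − 0.22039548)·240.6/2909 = 0.0075256926.
18–34: Wₕ = 0.39037142; term = 0.39037142²·(1 − 0.04661186)·564/703 = 0.11656001.
Sum = 0.16777655.

0.16778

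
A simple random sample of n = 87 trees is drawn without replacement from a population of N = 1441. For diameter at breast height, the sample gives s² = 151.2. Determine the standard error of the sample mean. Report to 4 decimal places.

1.2779

Under SRS without replacement, Var(ȳ) = (1 − f)·s²/n with f = n/N = 87/1441 = 0.06037474.
Var(ȳ) = (1 − 0.06037474)·151.2/87 = 0.93962526·1.737931 = 1.6330039.
SE(ȳ) = √(1.6330039) = 1.2779.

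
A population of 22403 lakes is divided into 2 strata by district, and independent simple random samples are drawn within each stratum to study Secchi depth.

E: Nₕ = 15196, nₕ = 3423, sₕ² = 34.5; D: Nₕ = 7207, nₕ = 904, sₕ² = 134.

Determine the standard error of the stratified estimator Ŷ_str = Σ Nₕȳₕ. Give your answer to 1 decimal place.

Var(Ŷ_str) = Σₕ Nₕ²(1 − fₕ)sₕ²/nₕ.
E: 15196²·(1 − 3423/15196)·34.5/3423 = 1.8031366 × 10^6.
D: 7207²·(1 − 904/7207)·134/904 = 6.7334586 × 10^6.
Sum = 8.5365952 × 10^6.
SE = √(8.5365952 × 10^6) = 2921.7.

2921.7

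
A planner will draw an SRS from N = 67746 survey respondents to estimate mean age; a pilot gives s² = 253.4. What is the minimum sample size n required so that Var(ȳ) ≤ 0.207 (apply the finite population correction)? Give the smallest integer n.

1203

Without fpc, n₀ = s²/D = 253.4/0.207 = 1224.1546.
With fpc, (1 − n/N)·s²/n ≤ D requires n ≥ n₀/(1 + n₀/N) = 1224.1546/(1 + 1224.1546/67746) = 1202.4270.
Rounding up, n = 1203.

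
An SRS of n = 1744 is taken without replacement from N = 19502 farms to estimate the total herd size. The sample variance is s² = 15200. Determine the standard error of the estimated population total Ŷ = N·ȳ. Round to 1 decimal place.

54939.6

Var(Ŷ) = N²·Var(ȳ) = N²·(1 − n/N)·s²/n.
f = 1744/19502 = 0.08942673; Var(ȳ) = 0.91057327·15200/1744 = 7.9361891.
Var(Ŷ) = 19502² · 7.9361891 = 3.018355 × 10^9.
SE(Ŷ) = √(3.018355 × 10^9) = 54939.6.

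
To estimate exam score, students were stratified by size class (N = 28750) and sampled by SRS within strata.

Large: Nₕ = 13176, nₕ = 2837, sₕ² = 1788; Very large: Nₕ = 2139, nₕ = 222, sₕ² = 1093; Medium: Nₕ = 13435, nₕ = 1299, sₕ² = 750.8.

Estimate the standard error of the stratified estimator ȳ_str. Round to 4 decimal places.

Var(ȳ_str) = Σₕ Wₕ²(1 − fₕ)sₕ²/nₕ with Wₕ = Nₕ/N, N = 28750.
Large: Wₕ = 0.45829565; term = 0.45829565²·(1 − 0.21531573)·1788/2837 = 0.10387107.
Very large: Wₕ = 0.07440000; term = 0.07440000²·(1 − 0.10378682)·1093/222 = 0.024424427.
Medium: Wₕ = 0.46730435; term = 0.46730435²·(1 − 0.09668776)·750.8/1299 = 0.11401255.
Sum = 0.24230805.
SE = √(0.24230805) = 0.4922.

0.4922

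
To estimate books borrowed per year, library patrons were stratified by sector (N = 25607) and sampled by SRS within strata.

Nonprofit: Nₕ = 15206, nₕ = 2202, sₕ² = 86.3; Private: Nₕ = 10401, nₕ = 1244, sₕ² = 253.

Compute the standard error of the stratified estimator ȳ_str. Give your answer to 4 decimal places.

0.2034

Var(ȳ_str) = Σₕ Wₕ²(1 − fₕ)sₕ²/nₕ with Wₕ = Nₕ/N, N = 25607.
Nonprofit: Wₕ = 0.59382200; term = 0.59382200²·(1 − 0.14481126)·86.3/2202 = 0.011818654.
Private: Wₕ = 0.40617800; term = 0.40617800²·(1 − 0.11960388)·253/1244 = 0.029540038.
Sum = 0.041358692.
SE = √(0.041358692) = 0.2034.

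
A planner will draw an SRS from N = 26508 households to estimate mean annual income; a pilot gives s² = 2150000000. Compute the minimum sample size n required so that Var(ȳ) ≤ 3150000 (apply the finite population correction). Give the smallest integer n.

Without fpc, n₀ = s²/D = 2150000000/3150000 = 682.5397.
With fpc, (1 − n/N)·s²/n ≤ D requires n ≥ n₀/(1 + n₀/N) = 682.5397/(1 + 682.5397/26508) = 665.4065.
Rounding up, n = 666.

666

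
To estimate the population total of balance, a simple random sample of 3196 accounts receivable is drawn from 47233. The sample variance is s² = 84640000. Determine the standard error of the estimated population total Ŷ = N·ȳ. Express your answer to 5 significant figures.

7.4219 × 10^6

Var(Ŷ) = N²·Var(ȳ) = N²·(1 − n/N)·s²/n.
f = 3196/47233 = 0.06766456; Var(ȳ) = 0.93233544·84640000/3196 = 24691.136.
Var(Ŷ) = 47233² · 24691.136 = 5.5084845 × 10^13.
SE(Ŷ) = √(5.5084845 × 10^13) = 7.4219 × 10^6.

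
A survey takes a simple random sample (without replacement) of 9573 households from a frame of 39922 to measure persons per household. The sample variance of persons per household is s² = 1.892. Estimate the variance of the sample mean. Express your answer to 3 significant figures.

Under SRS without replacement, Var(ȳ) = (1 − f)·s²/n with f = n/N = 9573/39922 = 0.23979260.
Var(ȳ) = (1 − 0.23979260)·1.892/9573 = 0.76020740·1.9763919 × 10^-4 = 1.5024678 × 10^-4.

1.50 × 10^-4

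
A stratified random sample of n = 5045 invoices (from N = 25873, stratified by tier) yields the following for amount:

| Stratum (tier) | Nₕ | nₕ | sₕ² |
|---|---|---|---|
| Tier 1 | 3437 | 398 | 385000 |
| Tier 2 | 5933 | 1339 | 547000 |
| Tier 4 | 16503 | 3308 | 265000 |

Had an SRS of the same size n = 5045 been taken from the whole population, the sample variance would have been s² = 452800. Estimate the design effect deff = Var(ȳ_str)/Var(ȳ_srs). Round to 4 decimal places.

Var(ȳ_str) = Σ Wₕ²(1−fₕ)sₕ²/nₕ with Wₕ = Nₕ/25873:
  Tier 1: (3437/25873)²·(1−398/3437)·385000/398 = 15.093651
  Tier 2: (5933/25873)²·(1−1339/5933)·547000/1339 = 16.633303
  Tier 4: (16503/25873)²·(1−3308/16503)·265000/3308 = 26.059081
  → Var(ȳ_str) = 57.786035.
Var(ȳ_srs) = (1 − 5045/25873)·452800/5045 = 72.25136.
deff = 57.786035 / 72.25136 = 0.7998.

0.7998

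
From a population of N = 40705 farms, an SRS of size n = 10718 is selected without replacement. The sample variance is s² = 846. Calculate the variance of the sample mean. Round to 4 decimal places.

Under SRS without replacement, Var(ȳ) = (1 − f)·s²/n with f = n/N = 10718/40705 = 0.26330918.
Var(ȳ) = (1 − 0.26330918)·846/10718 = 0.73669082·0.078932637 = 0.058148949.

0.0581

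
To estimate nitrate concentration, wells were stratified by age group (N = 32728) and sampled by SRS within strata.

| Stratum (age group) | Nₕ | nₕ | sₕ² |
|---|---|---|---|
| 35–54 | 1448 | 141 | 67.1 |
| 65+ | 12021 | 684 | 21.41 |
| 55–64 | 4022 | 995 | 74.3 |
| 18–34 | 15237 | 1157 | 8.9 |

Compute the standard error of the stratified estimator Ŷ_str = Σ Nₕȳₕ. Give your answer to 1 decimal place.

2779.5

Var(Ŷ_str) = Σₕ Nₕ²(1 − fₕ)sₕ²/nₕ.
35–54: 1448²·(1 − 141/1448)·67.1/141 = 900632.38.
65+: 12021²·(1 − 684/12021)·21.41/684 = 4.2657884 × 10^6.
55–64: 4022²·(1 − 995/4022)·74.3/995 = 909117.92.
18–34: 15237²·(1 − 1157/15237)·8.9/1157 = 1.6502843 × 10^6.
Sum = 7.725823 × 10^6.
SE = √(7.725823 × 10^6) = 2779.5.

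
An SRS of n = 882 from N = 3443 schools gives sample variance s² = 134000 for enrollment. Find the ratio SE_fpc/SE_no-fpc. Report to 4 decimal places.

0.8625

f = n/N = 882/3443 = 0.25617194.
SE_no-fpc = √(s²/n) = 12.325885; SE_fpc = √((1−f)s²/n) = 10.630517.
Ratio = √(1−f) = 0.86245467.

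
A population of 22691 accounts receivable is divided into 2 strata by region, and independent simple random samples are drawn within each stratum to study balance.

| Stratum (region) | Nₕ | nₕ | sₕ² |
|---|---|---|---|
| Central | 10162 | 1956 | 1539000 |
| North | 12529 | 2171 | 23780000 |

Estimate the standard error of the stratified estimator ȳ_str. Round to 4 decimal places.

Var(ȳ_str) = Σₕ Wₕ²(1 − fₕ)sₕ²/nₕ with Wₕ = Nₕ/N, N = 22691.
Central: Wₕ = 0.44784276; term = 0.44784276²·(1 − 0.19248179)·1539000/1956 = 127.43045.
North: Wₕ = 0.55215724; term = 0.55215724²·(1 − 0.17327800)·23780000/2171 = 2760.8135.
Sum = 2888.244.
SE = √(2888.244) = 53.7424.

53.7424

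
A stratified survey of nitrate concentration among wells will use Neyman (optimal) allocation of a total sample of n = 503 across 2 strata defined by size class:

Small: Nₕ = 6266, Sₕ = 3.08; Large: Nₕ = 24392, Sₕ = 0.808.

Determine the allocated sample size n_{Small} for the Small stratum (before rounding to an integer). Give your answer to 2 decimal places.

248.86

Neyman allocation: nₕ = n·NₕSₕ / Σⱼ NⱼSⱼ.
Σ NⱼSⱼ = 6266·3.08 + 24392·0.808 = 39008.016.
n_{Small} = 503·6266·3.08 / 39008.016 = 248.86.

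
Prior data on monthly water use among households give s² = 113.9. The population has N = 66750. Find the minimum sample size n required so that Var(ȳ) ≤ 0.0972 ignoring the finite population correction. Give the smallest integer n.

Without fpc, n₀ = s²/D = 113.9/0.0972 = 1171.8107.
Rounding up, n = 1172.

1172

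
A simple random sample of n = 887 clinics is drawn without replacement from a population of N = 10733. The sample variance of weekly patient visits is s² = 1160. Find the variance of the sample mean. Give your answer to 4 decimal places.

1.1997

Under SRS without replacement, Var(ȳ) = (1 − f)·s²/n with f = n/N = 887/10733 = 0.08264232.
Var(ȳ) = (1 − 0.08264232)·1160/887 = 0.91735768·1.307779 = 1.1997011.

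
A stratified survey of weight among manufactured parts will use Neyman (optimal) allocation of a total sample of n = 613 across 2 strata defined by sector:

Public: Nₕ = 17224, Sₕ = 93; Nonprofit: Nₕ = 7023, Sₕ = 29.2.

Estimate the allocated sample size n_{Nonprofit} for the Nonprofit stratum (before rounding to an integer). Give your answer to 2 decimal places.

69.57

Neyman allocation: nₕ = n·NₕSₕ / Σⱼ NⱼSⱼ.
Σ NⱼSⱼ = 17224·93 + 7023·29.2 = 1.8069036 × 10^6.
n_{Nonprofit} = 613·7023·29.2 / (1.8069036 × 10^6) = 69.57.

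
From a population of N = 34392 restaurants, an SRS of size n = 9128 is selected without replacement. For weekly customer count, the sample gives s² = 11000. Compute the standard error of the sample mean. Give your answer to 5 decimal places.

0.94087

Under SRS without replacement, Var(ȳ) = (1 − f)·s²/n with f = n/N = 9128/34392 = 0.26541056.
Var(ȳ) = (1 − 0.26541056)·11000/9128 = 0.73458944·1.2050833 = 0.88524144.
SE(ȳ) = √(0.88524144) = 0.94087.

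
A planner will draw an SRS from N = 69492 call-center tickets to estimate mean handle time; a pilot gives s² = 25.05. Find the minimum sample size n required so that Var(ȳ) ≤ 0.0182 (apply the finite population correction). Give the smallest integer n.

1350

Without fpc, n₀ = s²/D = 25.05/0.0182 = 1376.3736.
With fpc, (1 − n/N)·s²/n ≤ D requires n ≥ n₀/(1 + n₀/N) = 1376.3736/(1 + 1376.3736/69492) = 1349.6423.
Rounding up, n = 1350.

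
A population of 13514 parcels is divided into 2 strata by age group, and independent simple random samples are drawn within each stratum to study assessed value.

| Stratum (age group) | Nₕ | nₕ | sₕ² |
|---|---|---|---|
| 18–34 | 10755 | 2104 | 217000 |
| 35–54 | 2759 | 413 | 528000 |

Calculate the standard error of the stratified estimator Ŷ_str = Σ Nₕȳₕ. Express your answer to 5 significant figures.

Var(Ŷ_str) = Σₕ Nₕ²(1 − fₕ)sₕ²/nₕ.
18–34: 10755²·(1 − 2104/10755)·217000/2104 = 9.5960107 × 10^9.
35–54: 2759²·(1 − 413/2759)·528000/413 = 8.2749157 × 10^9.
Sum = 1.7870926 × 10^10.
SE = √(1.7870926 × 10^10) = 133680.

133680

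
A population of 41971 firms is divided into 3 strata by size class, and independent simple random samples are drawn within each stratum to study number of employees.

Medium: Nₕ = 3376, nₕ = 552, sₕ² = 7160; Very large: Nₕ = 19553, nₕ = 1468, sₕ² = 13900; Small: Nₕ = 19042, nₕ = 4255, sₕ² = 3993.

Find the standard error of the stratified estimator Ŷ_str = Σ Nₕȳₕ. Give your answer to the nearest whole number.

61124

Var(Ŷ_str) = Σₕ Nₕ²(1 − fₕ)sₕ²/nₕ.
Medium: 3376²·(1 − 552/3376)·7160/552 = 1.2366337 × 10^8.
Very large: 19553²·(1 − 1468/19553)·13900/1468 = 3.3482714 × 10^9.
Small: 19042²·(1 − 4255/19042)·3993/4255 = 2.6423624 × 10^8.
Sum = 3.736171 × 10^9.
SE = √(3.736171 × 10^9) = 61124.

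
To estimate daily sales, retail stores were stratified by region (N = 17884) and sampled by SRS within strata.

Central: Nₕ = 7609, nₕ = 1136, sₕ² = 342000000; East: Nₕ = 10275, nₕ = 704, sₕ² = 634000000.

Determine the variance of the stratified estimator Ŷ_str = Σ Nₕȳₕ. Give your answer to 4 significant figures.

Var(Ŷ_str) = Σₕ Nₕ²(1 − fₕ)sₕ²/nₕ.
Central: 7609²·(1 − 1136/7609)·342000000/1136 = 1.4827945 × 10^13.
East: 10275²·(1 − 704/10275)·634000000/704 = 8.8563699 × 10^13.
Sum = 1.0339164 × 10^14.

1.034 × 10^14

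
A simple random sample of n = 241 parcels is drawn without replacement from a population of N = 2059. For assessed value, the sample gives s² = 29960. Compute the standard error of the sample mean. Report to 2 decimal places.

Under SRS without replacement, Var(ȳ) = (1 − f)·s²/n with f = n/N = 241/2059 = 0.11704711.
Var(ȳ) = (1 − 0.11704711)·29960/241 = 0.88295289·124.31535 = 109.7646.
SE(ȳ) = √(109.7646) = 10.48.

10.48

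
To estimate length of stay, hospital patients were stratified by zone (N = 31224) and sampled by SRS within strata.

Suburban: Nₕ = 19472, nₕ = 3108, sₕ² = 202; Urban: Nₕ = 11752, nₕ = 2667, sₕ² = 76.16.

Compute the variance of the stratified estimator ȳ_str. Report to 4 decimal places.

Var(ȳ_str) = Σₕ Wₕ²(1 − fₕ)sₕ²/nₕ with Wₕ = Nₕ/N, N = 31224.
Suburban: Wₕ = 0.62362285; term = 0.62362285²·(1 − 0.15961380)·202/3108 = 0.021241898.
Urban: Wₕ = 0.37637715; term = 0.37637715²·(1 − 0.22694010)·76.16/2667 = 0.0031272569.
Sum = 0.024369155.

0.0244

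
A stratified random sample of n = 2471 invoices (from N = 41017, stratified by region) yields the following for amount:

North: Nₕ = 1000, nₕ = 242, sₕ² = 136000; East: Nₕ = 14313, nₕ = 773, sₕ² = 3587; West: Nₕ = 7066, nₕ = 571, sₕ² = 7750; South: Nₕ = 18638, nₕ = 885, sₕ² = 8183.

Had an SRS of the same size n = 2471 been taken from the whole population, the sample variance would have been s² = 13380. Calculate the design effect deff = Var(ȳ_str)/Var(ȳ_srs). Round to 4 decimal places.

0.5849

Var(ȳ_str) = Σ Wₕ²(1−fₕ)sₕ²/nₕ with Wₕ = Nₕ/41017:
  North: (1000/41017)²·(1−242/1000)·136000/242 = 0.25320074
  East: (14313/41017)²·(1−773/14313)·3587/773 = 0.53453166
  West: (7066/41017)²·(1−571/7066)·7750/571 = 0.37024619
  South: (18638/41017)²·(1−885/18638)·8183/885 = 1.8184969
  → Var(ȳ_str) = 2.9764755.
Var(ȳ_srs) = (1 − 2471/41017)·13380/2471 = 5.0886056.
deff = 2.9764755 / 5.0886056 = 0.5849.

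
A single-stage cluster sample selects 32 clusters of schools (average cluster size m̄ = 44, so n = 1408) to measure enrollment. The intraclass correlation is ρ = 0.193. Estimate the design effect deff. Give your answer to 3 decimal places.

9.299

deff = 1 + (44 − 1)·0.193 = 1 + 8.299 = 9.299.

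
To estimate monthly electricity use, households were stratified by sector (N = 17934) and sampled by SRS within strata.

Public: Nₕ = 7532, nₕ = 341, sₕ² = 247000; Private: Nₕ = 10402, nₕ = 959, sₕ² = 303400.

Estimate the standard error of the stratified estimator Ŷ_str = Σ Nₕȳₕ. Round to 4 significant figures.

265200

Var(Ŷ_str) = Σₕ Nₕ²(1 − fₕ)sₕ²/nₕ.
Public: 7532²·(1 − 341/7532)·247000/341 = 3.9232156 × 10^10.
Private: 10402²·(1 − 959/10402)·303400/959 = 3.1075907 × 10^10.
Sum = 7.0308063 × 10^10.
SE = √(7.0308063 × 10^10) = 265200.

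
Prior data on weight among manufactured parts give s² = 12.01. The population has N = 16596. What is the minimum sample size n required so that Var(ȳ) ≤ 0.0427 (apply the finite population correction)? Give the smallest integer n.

277

Without fpc, n₀ = s²/D = 12.01/0.0427 = 281.2646.
With fpc, (1 − n/N)·s²/n ≤ D requires n ≥ n₀/(1 + n₀/N) = 281.2646/(1 + 281.2646/16596) = 276.5772.
Rounding up, n = 277.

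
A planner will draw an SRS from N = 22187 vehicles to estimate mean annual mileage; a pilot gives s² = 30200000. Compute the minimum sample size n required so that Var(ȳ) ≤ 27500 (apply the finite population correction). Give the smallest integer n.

1047

Without fpc, n₀ = s²/D = 30200000/27500 = 1098.1818.
With fpc, (1 − n/N)·s²/n ≤ D requires n ≥ n₀/(1 + n₀/N) = 1098.1818/(1 + 1098.1818/22187) = 1046.3891.
Rounding up, n = 1047.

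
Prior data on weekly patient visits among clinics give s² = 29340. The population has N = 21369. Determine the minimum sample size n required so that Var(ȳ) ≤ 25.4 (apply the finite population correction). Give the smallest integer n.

1096

Without fpc, n₀ = s²/D = 29340/25.4 = 1155.1181.
With fpc, (1 − n/N)·s²/n ≤ D requires n ≥ n₀/(1 + n₀/N) = 1155.1181/(1 + 1155.1181/21369) = 1095.8795.
Rounding up, n = 1096.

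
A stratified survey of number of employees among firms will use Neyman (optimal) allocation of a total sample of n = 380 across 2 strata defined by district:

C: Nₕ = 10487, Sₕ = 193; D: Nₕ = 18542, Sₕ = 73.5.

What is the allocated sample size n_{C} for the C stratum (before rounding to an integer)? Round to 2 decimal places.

Neyman allocation: nₕ = n·NₕSₕ / Σⱼ NⱼSⱼ.
Σ NⱼSⱼ = 10487·193 + 18542·73.5 = 3.386828 × 10^6.
n_{C} = 380·10487·193 / (3.386828 × 10^6) = 227.09.

227.09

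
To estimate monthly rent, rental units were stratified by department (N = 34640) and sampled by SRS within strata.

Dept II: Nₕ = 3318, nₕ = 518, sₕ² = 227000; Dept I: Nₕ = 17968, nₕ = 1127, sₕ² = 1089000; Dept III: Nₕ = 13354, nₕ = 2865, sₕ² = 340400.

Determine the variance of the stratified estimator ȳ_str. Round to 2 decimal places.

260.94

Var(ȳ_str) = Σₕ Wₕ²(1 − fₕ)sₕ²/nₕ with Wₕ = Nₕ/N, N = 34640.
Dept II: Wₕ = 0.09578522; term = 0.09578522²·(1 − 0.15611814)·227000/518 = 3.3929288.
Dept I: Wₕ = 0.51870670; term = 0.51870670²·(1 − 0.06272262)·1089000/1127 = 243.67771.
Dept III: Wₕ = 0.38550808; term = 0.38550808²·(1 − 0.21454246)·340400/2865 = 13.869302.
Sum = 260.93994.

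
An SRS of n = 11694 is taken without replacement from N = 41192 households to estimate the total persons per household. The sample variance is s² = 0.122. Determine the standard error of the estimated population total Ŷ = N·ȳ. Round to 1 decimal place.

112.6

Var(Ŷ) = N²·Var(ȳ) = N²·(1 − n/N)·s²/n.
f = 11694/41192 = 0.28389008; Var(ȳ) = 0.71610992·0.122/11694 = 7.4709604 × 10^-6.
Var(Ŷ) = 41192² · (7.4709604 × 10^-6) = 12676.583.
SE(Ŷ) = √(12676.583) = 112.6.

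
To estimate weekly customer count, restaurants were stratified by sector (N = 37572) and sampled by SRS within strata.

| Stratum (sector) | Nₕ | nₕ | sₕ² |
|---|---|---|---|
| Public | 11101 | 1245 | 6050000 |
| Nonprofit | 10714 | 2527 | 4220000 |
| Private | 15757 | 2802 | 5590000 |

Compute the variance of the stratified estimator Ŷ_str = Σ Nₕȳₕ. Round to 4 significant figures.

Var(Ŷ_str) = Σₕ Nₕ²(1 − fₕ)sₕ²/nₕ.
Public: 11101²·(1 − 1245/11101)·6050000/1245 = 5.3167816 × 10^11.
Nonprofit: 10714²·(1 − 2527/10714)·4220000/2527 = 1.4648179 × 10^11.
Private: 15757²·(1 − 2802/15757)·5590000/2802 = 4.0724394 × 10^11.
Sum = 1.0854039 × 10^12.

1.085 × 10^12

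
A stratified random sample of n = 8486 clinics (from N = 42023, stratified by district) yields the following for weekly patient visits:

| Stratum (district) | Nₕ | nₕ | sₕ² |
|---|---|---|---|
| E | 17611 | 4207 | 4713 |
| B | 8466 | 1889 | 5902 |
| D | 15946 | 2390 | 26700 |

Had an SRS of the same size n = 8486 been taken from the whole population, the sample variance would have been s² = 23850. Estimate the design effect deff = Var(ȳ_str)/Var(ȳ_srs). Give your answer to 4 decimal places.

0.7204

Var(ȳ_str) = Σ Wₕ²(1−fₕ)sₕ²/nₕ with Wₕ = Nₕ/42023:
  E: (17611/42023)²·(1−4207/17611)·4713/4207 = 0.14975084
  B: (8466/42023)²·(1−1889/8466)·5902/1889 = 0.098514293
  D: (15946/42023)²·(1−2390/15946)·26700/2390 = 1.367485
  → Var(ȳ_str) = 1.6157501.
Var(ȳ_srs) = (1 − 8486/42023)·23850/8486 = 2.2429651.
deff = 1.6157501 / 2.2429651 = 0.7204.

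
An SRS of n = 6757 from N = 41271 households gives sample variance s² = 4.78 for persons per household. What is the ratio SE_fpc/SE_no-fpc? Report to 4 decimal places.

0.9145

f = n/N = 6757/41271 = 0.16372271.
SE_no-fpc = √(s²/n) = 0.026597266; SE_fpc = √((1−f)s²/n) = 0.02432272.
Ratio = √(1−f) = 0.91448198.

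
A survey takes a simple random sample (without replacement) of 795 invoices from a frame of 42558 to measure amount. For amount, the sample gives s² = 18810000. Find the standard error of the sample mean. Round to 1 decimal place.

152.4

Under SRS without replacement, Var(ȳ) = (1 − f)·s²/n with f = n/N = 795/42558 = 0.01868039.
Var(ȳ) = (1 − 0.01868039)·18810000/795 = 0.98131961·23660.377 = 23218.392.
SE(ȳ) = √(23218.392) = 152.4.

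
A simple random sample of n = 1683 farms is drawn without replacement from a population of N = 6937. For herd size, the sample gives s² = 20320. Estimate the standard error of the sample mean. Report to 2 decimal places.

3.02

Under SRS without replacement, Var(ȳ) = (1 − f)·s²/n with f = n/N = 1683/6937 = 0.24261208.
Var(ȳ) = (1 − 0.24261208)·20320/1683 = 0.75738792·12.073678 = 9.1444578.
SE(ȳ) = √(9.1444578) = 3.02.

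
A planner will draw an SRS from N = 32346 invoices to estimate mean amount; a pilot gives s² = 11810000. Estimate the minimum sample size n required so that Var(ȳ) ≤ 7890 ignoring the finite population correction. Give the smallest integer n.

Without fpc, n₀ = s²/D = 11810000/7890 = 1496.8314.
Rounding up, n = 1497.

1497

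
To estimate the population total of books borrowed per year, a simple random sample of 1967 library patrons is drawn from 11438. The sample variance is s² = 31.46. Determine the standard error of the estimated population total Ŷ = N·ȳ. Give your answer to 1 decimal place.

1316.3

Var(Ŷ) = N²·Var(ȳ) = N²·(1 − n/N)·s²/n.
f = 1967/11438 = 0.17197062; Var(ȳ) = 0.82802938·31.46/1967 = 0.013243418.
Var(Ŷ) = 11438² · 0.013243418 = 1.7326078 × 10^6.
SE(Ŷ) = √(1.7326078 × 10^6) = 1316.3.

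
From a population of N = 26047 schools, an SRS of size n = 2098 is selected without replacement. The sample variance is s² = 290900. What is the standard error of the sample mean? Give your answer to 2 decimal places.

11.29

Under SRS without replacement, Var(ȳ) = (1 − f)·s²/n with f = n/N = 2098/26047 = 0.08054670.
Var(ȳ) = (1 − 0.08054670)·290900/2098 = 0.91945330·138.65586 = 127.48759.
SE(ȳ) = √(127.48759) = 11.29.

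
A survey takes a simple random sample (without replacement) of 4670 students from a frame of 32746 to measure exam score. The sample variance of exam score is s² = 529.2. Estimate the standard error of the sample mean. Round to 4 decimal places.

0.3117

Under SRS without replacement, Var(ȳ) = (1 − f)·s²/n with f = n/N = 4670/32746 = 0.14261284.
Var(ȳ) = (1 − 0.14261284)·529.2/4670 = 0.85738716·0.11331906 = 0.097158305.
SE(ȳ) = √(0.097158305) = 0.3117.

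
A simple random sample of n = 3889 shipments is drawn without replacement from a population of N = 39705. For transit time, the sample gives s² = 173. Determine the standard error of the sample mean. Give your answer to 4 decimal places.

0.2003

Under SRS without replacement, Var(ȳ) = (1 − f)·s²/n with f = n/N = 3889/39705 = 0.09794736.
Var(ȳ) = (1 − 0.09794736)·173/3889 = 0.90205264·0.044484443 = 0.040127309.
SE(ȳ) = √(0.040127309) = 0.2003.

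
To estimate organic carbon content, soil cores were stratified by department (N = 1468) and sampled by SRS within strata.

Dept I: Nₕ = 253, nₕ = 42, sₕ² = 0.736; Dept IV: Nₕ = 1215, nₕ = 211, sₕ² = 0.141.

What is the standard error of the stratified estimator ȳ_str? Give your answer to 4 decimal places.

0.0285

Var(ȳ_str) = Σₕ Wₕ²(1 − fₕ)sₕ²/nₕ with Wₕ = Nₕ/N, N = 1468.
Dept I: Wₕ = 0.17234332; term = 0.17234332²·(1 − 0.16600791)·0.736/42 = 4.3408961 × 10^-4.
Dept IV: Wₕ = 0.82765668; term = 0.82765668²·(1 − 0.17366255)·0.141/211 = 3.7826359 × 10^-4.
Sum = 8.123532 × 10^-4.
SE = √(8.123532 × 10^-4) = 0.0285.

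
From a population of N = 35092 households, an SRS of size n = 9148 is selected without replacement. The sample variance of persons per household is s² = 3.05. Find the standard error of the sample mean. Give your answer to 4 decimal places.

Under SRS without replacement, Var(ȳ) = (1 − f)·s²/n with f = n/N = 9148/35092 = 0.26068620.
Var(ȳ) = (1 − 0.26068620)·3.05/9148 = 0.73931380·3.3340621 × 10^-4 = 2.4649181 × 10^-4.
SE(ȳ) = √(2.4649181 × 10^-4) = 0.0157.

0.0157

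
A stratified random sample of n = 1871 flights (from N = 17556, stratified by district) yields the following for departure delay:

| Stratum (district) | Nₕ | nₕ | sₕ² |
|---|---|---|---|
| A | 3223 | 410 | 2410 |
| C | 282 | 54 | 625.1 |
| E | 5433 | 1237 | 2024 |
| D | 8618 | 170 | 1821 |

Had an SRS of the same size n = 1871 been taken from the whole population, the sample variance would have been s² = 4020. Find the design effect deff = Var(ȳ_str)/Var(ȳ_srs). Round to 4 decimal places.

1.4725

Var(ȳ_str) = Σ Wₕ²(1−fₕ)sₕ²/nₕ with Wₕ = Nₕ/17556:
  A: (3223/17556)²·(1−410/3223)·2410/410 = 0.1729068
  C: (282/17556)²·(1−54/282)·625.1/54 = 0.0024148411
  E: (5433/17556)²·(1−1237/5433)·2024/1237 = 0.12102215
  D: (8618/17556)²·(1−170/8618)·1821/170 = 2.5302899
  → Var(ȳ_str) = 2.8266337.
Var(ȳ_srs) = (1 − 1871/17556)·4020/1871 = 1.9196021.
deff = 2.8266337 / 1.9196021 = 1.4725.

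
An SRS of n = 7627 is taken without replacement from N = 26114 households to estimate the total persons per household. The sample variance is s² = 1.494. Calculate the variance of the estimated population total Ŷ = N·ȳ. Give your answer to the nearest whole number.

94566

Var(Ŷ) = N²·Var(ȳ) = N²·(1 − n/N)·s²/n.
f = 7627/26114 = 0.29206556; Var(ȳ) = 0.70793444·1.494/7627 = 1.3867236 × 10^-4.
Var(Ŷ) = 26114² · (1.3867236 × 10^-4) = 94566.367.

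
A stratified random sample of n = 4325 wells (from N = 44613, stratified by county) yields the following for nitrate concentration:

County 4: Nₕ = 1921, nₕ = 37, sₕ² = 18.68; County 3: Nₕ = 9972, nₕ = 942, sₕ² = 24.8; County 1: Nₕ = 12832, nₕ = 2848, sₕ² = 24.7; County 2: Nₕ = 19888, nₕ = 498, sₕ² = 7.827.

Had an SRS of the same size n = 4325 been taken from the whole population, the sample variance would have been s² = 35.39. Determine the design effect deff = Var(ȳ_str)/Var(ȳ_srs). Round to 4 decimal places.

Var(ȳ_str) = Σ Wₕ²(1−fₕ)sₕ²/nₕ with Wₕ = Nₕ/44613:
  County 4: (1921/44613)²·(1−37/1921)·18.68/37 = 9.1803778 × 10^-4
  County 3: (9972/44613)²·(1−942/9972)·24.8/942 = 0.0011910992
  County 1: (12832/44613)²·(1−2848/12832)·24.7/2848 = 5.5825553 × 10^-4
  County 2: (19888/44613)²·(1−498/19888)·7.827/498 = 0.0030451736
  → Var(ȳ_str) = 0.0057125661.
Var(ȳ_srs) = (1 − 4325/44613)·35.39/4325 = 0.0073893924.
deff = 0.0057125661 / 0.0073893924 = 0.7731.

0.7731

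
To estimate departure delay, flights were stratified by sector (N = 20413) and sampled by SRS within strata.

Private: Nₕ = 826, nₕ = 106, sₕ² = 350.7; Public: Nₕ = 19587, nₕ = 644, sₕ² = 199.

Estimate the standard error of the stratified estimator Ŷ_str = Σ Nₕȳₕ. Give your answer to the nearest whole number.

10799

Var(Ŷ_str) = Σₕ Nₕ²(1 − fₕ)sₕ²/nₕ.
Private: 826²·(1 − 106/826)·350.7/106 = 1.9676255 × 10^6.
Public: 19587²·(1 − 644/19587)·199/644 = 1.146526 × 10^8.
Sum = 1.1662023 × 10^8.
SE = √(1.1662023 × 10^8) = 10799.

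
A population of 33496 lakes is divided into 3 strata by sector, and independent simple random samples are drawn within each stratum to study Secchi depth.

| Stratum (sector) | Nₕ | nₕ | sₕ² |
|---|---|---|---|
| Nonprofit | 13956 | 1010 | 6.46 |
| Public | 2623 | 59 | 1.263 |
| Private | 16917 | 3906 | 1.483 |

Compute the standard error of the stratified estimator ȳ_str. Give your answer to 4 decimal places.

0.0351

Var(ȳ_str) = Σₕ Wₕ²(1 − fₕ)sₕ²/nₕ with Wₕ = Nₕ/N, N = 33496.
Nonprofit: Wₕ = 0.41664676; term = 0.41664676²·(1 − 0.07237031)·6.46/1010 = 0.0010299634.
Public: Wₕ = 0.07830786; term = 0.07830786²·(1 − 0.02249333)·1.263/59 = 1.2831628 × 10^-4.
Private: Wₕ = 0.50504538; term = 0.50504538²·(1 − 0.23089200)·1.483/3906 = 7.448298 × 10^-5.
Sum = 0.0012327627.
SE = √(0.0012327627) = 0.0351.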